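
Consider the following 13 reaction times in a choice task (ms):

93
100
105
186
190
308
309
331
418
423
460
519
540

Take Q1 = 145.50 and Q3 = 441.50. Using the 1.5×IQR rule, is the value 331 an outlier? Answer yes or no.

no

IQR = Q3 − Q1 = 441.50 − 145.50 = 296.00.
Lower fence = Q1 − 1.5·IQR = 145.50 − 444.00 = -298.50.
Upper fence = Q3 + 1.5·IQR = 441.50 + 444.00 = 885.50.
331 lies within [-298.50, 885.50].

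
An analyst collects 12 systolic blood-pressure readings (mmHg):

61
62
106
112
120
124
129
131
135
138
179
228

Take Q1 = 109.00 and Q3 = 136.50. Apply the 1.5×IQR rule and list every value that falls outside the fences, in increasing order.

IQR = Q3 − Q1 = 136.50 − 109.00 = 27.50.
Lower fence = Q1 − 1.5·IQR = 109.00 − 41.25 = 67.75.
Upper fence = Q3 + 1.5·IQR = 136.50 + 41.25 = 177.75.
61 < 67.75 → outlier.
62 < 67.75 → outlier.
179 > 177.75 → outlier.
228 > 177.75 → outlier.
All remaining values lie within [67.75, 177.75].

61, 62, 179, 228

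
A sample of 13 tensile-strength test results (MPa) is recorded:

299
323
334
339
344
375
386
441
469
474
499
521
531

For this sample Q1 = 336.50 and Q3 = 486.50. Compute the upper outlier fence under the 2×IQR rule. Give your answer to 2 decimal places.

786.50

IQR = Q3 − Q1 = 486.50 − 336.50 = 150.00.
Lower fence = Q1 − 2·IQR = 336.50 − 300.00 = 36.50.
Upper fence = Q3 + 2·IQR = 486.50 + 300.00 = 786.50.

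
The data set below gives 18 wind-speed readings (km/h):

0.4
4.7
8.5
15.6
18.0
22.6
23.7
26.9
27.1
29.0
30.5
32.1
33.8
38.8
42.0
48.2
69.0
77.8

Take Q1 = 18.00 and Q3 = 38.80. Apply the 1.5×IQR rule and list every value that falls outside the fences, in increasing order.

IQR = Q3 − Q1 = 38.80 − 18.00 = 20.80.
Lower fence = Q1 − 1.5·IQR = 18.00 − 31.20 = -13.20.
Upper fence = Q3 + 1.5·IQR = 38.80 + 31.20 = 70.00.
77.8 > 70.00 → outlier.
All remaining values lie within [-13.20, 70.00].

77.8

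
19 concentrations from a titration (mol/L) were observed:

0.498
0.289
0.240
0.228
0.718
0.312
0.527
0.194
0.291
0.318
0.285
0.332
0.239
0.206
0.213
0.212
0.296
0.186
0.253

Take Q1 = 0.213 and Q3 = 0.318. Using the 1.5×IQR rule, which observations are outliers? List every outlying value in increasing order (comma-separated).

IQR = Q3 − Q1 = 0.318 − 0.213 = 0.105.
Lower fence = Q1 − 1.5·IQR = 0.213 − 0.1575 = 0.0555.
Upper fence = Q3 + 1.5·IQR = 0.318 + 0.1575 = 0.4755.
0.498 > 0.4755 → outlier.
0.527 > 0.4755 → outlier.
0.718 > 0.4755 → outlier.
All remaining values lie within [0.0555, 0.4755].

0.498, 0.527, 0.718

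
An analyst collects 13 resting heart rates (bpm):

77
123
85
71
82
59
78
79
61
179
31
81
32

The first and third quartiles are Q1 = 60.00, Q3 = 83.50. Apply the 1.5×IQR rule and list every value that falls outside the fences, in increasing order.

123, 179

IQR = Q3 − Q1 = 83.50 − 60.00 = 23.50.
Lower fence = Q1 − 1.5·IQR = 60.00 − 35.25 = 24.75.
Upper fence = Q3 + 1.5·IQR = 83.50 + 35.25 = 118.75.
123 > 118.75 → outlier.
179 > 118.75 → outlier.
All remaining values lie within [24.75, 118.75].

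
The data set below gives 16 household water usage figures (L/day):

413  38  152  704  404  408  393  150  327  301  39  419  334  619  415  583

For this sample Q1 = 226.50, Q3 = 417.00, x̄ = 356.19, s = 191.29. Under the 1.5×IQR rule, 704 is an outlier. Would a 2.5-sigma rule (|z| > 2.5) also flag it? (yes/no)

no

z = (704 − 356.19) / 191.29 = 1.82.
|z| = 1.82 ≤ 2.5.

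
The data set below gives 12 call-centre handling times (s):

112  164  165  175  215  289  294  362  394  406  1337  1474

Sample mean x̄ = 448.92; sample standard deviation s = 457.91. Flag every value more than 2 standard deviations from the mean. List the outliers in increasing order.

1474

Cutoffs at x̄ ± 2s: 448.92 ± 2·457.91 = [-466.90, 1364.74].
1474: z = 2.24, |z| > 2 → outlier.
Every other value lies within [-466.90, 1364.74].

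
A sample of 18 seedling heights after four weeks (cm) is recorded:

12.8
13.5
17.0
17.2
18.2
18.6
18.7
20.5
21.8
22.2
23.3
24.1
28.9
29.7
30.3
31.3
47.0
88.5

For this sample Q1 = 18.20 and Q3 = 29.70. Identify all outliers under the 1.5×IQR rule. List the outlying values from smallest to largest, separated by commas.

IQR = Q3 − Q1 = 29.70 − 18.20 = 11.50.
Lower fence = Q1 − 1.5·IQR = 18.20 − 17.25 = 0.95.
Upper fence = Q3 + 1.5·IQR = 29.70 + 17.25 = 46.95.
47.0 > 46.95 → outlier.
88.5 > 46.95 → outlier.
All remaining values lie within [0.95, 46.95].

47.0, 88.5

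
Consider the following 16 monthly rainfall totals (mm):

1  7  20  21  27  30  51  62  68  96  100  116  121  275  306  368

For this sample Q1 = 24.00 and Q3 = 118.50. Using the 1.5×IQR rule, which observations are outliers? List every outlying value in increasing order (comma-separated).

275, 306, 368

IQR = Q3 − Q1 = 118.50 − 24.00 = 94.50.
Lower fence = Q1 − 1.5·IQR = 24.00 − 141.75 = -117.75.
Upper fence = Q3 + 1.5·IQR = 118.50 + 141.75 = 260.25.
275 > 260.25 → outlier.
306 > 260.25 → outlier.
368 > 260.25 → outlier.
All remaining values lie within [-117.75, 260.25].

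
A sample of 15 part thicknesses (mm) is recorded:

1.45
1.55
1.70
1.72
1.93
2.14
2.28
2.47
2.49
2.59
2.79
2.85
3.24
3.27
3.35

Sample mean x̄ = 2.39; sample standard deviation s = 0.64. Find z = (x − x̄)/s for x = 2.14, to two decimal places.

-0.39

z = (2.14 − 2.39) / 0.64 = -0.39.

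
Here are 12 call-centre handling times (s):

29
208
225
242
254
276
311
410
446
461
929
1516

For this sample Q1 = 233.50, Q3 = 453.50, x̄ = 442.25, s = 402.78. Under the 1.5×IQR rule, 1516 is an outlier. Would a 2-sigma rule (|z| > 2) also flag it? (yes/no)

z = (1516 − 442.25) / 402.78 = 2.67.
|z| = 2.67 > 2.

yes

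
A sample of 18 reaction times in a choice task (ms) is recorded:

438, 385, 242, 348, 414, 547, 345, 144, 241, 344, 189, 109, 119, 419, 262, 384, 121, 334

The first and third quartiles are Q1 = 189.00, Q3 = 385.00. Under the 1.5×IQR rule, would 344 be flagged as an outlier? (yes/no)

no

IQR = Q3 − Q1 = 385.00 − 189.00 = 196.00.
Lower fence = Q1 − 1.5·IQR = 189.00 − 294.00 = -105.00.
Upper fence = Q3 + 1.5·IQR = 385.00 + 294.00 = 679.00.
344 lies within [-105.00, 679.00].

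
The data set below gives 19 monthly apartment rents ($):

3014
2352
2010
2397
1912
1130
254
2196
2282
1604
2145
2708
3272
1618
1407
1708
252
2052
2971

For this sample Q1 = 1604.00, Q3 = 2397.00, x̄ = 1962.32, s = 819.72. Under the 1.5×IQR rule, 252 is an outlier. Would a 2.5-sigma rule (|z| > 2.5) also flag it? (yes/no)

z = (252 − 1962.32) / 819.72 = -2.09.
|z| = 2.09 ≤ 2.5.

no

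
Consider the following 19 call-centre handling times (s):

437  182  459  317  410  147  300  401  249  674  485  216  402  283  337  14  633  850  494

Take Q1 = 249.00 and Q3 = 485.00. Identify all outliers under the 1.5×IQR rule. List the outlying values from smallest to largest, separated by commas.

850

IQR = Q3 − Q1 = 485.00 − 249.00 = 236.00.
Lower fence = Q1 − 1.5·IQR = 249.00 − 354.00 = -105.00.
Upper fence = Q3 + 1.5·IQR = 485.00 + 354.00 = 839.00.
850 > 839.00 → outlier.
All remaining values lie within [-105.00, 839.00].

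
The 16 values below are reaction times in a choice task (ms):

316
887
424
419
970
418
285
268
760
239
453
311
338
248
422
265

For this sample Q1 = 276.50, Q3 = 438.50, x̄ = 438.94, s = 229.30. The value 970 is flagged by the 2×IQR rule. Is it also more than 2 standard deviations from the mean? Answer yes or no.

z = (970 − 438.94) / 229.30 = 2.32.
|z| = 2.32 > 2.

yes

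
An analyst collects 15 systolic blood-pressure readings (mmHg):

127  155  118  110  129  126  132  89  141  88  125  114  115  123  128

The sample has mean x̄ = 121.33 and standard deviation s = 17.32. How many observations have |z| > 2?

0

Cutoffs: x̄ ± 2s = [86.69, 155.97].
Every value lies within the cutoffs.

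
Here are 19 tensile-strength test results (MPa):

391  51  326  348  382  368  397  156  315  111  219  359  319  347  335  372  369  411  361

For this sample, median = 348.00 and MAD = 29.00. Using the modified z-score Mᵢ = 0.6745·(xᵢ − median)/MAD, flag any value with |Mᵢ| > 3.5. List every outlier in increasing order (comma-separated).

|Mᵢ| > 3.5 ⇔ |xᵢ − 348.00| > 3.5·29.00/0.6745 = 150.48.
So outliers lie outside [197.52, 498.48].
51: M = -6.91 → outlier.
111: M = -5.51 → outlier.
156: M = -4.47 → outlier.

51, 111, 156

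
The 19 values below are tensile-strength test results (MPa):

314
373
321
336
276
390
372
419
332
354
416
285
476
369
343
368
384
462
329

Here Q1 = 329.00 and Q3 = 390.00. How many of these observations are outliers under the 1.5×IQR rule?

0

IQR = 61.00; fences at 329.00 − 91.50 = 237.50 and 390.00 + 91.50 = 481.50.
Every value lies within the cutoffs.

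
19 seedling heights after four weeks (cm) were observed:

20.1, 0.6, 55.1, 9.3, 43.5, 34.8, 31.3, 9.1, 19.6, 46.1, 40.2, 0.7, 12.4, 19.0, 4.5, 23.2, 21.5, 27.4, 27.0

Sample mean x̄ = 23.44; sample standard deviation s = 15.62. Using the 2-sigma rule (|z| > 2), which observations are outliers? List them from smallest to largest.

Cutoffs at x̄ ± 2s: 23.44 ± 2·15.62 = [-7.80, 54.68].
55.1: z = 2.03, |z| > 2 → outlier.
Every other value lies within [-7.80, 54.68].

55.1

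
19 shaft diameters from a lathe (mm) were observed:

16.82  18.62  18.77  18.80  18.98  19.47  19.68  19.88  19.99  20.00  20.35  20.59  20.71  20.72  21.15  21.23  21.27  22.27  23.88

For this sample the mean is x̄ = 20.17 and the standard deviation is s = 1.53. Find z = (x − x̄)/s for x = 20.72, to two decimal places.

z = (20.72 − 20.17) / 1.53 = 0.36.

0.36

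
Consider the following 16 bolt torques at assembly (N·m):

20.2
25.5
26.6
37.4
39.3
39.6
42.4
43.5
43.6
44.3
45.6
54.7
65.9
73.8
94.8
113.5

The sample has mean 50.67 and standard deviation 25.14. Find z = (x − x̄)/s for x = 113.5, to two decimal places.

z = (113.5 − 50.67) / 25.14 = 2.50.

2.50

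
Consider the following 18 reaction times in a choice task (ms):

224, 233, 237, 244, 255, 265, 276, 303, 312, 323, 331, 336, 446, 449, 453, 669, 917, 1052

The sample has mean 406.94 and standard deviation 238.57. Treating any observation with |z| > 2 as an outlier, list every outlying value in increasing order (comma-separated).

Cutoffs at x̄ ± 2s: 406.94 ± 2·238.57 = [-70.20, 884.08].
917: z = 2.14, |z| > 2 → outlier.
1052: z = 2.70, |z| > 2 → outlier.
Every other value lies within [-70.20, 884.08].

917, 1052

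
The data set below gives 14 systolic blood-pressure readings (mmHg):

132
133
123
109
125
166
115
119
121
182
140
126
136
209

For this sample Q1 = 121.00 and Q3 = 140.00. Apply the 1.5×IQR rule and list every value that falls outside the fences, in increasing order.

IQR = Q3 − Q1 = 140.00 − 121.00 = 19.00.
Lower fence = Q1 − 1.5·IQR = 121.00 − 28.50 = 92.50.
Upper fence = Q3 + 1.5·IQR = 140.00 + 28.50 = 168.50.
182 > 168.50 → outlier.
209 > 168.50 → outlier.
All remaining values lie within [92.50, 168.50].

182, 209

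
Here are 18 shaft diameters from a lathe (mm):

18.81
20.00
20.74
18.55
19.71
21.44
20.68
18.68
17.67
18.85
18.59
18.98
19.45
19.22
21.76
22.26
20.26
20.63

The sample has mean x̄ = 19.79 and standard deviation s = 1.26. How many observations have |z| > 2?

Cutoffs: x̄ ± 2s = [17.27, 22.31].
Every value lies within the cutoffs.

0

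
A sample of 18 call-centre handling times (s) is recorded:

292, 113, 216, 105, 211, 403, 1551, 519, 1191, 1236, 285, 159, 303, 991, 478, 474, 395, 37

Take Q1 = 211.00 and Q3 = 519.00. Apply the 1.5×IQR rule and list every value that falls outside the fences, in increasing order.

IQR = Q3 − Q1 = 519.00 − 211.00 = 308.00.
Lower fence = Q1 − 1.5·IQR = 211.00 − 462.00 = -251.00.
Upper fence = Q3 + 1.5·IQR = 519.00 + 462.00 = 981.00.
991 > 981.00 → outlier.
1191 > 981.00 → outlier.
1236 > 981.00 → outlier.
1551 > 981.00 → outlier.
All remaining values lie within [-251.00, 981.00].

991, 1191, 1236, 1551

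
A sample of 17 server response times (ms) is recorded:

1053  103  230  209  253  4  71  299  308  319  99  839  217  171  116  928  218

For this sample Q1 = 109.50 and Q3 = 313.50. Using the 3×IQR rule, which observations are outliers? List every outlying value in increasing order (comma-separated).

928, 1053

IQR = Q3 − Q1 = 313.50 − 109.50 = 204.00.
Lower fence = Q1 − 3·IQR = 109.50 − 612.00 = -502.50.
Upper fence = Q3 + 3·IQR = 313.50 + 612.00 = 925.50.
928 > 925.50 → outlier.
1053 > 925.50 → outlier.
All remaining values lie within [-502.50, 925.50].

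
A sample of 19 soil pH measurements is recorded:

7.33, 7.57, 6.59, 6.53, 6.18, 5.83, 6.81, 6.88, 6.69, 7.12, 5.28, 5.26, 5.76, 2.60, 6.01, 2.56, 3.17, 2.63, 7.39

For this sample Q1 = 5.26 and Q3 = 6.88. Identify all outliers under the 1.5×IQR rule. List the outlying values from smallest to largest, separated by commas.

IQR = Q3 − Q1 = 6.88 − 5.26 = 1.62.
Lower fence = Q1 − 1.5·IQR = 5.26 − 2.43 = 2.83.
Upper fence = Q3 + 1.5·IQR = 6.88 + 2.43 = 9.31.
2.56 < 2.83 → outlier.
2.60 < 2.83 → outlier.
2.63 < 2.83 → outlier.
All remaining values lie within [2.83, 9.31].

2.56, 2.60, 2.63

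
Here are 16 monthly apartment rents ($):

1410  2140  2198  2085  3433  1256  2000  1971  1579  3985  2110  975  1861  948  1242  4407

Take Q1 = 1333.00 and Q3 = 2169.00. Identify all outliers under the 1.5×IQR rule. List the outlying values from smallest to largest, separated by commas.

IQR = Q3 − Q1 = 2169.00 − 1333.00 = 836.00.
Lower fence = Q1 − 1.5·IQR = 1333.00 − 1254.00 = 79.00.
Upper fence = Q3 + 1.5·IQR = 2169.00 + 1254.00 = 3423.00.
3433 > 3423.00 → outlier.
3985 > 3423.00 → outlier.
4407 > 3423.00 → outlier.
All remaining values lie within [79.00, 3423.00].

3433, 3985, 4407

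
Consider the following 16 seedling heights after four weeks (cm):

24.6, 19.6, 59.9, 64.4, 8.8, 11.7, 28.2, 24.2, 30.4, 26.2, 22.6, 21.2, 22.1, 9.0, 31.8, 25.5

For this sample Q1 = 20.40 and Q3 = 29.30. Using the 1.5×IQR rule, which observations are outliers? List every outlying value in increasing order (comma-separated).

IQR = Q3 − Q1 = 29.30 − 20.40 = 8.90.
Lower fence = Q1 − 1.5·IQR = 20.40 − 13.35 = 7.05.
Upper fence = Q3 + 1.5·IQR = 29.30 + 13.35 = 42.65.
59.9 > 42.65 → outlier.
64.4 > 42.65 → outlier.
All remaining values lie within [7.05, 42.65].

59.9, 64.4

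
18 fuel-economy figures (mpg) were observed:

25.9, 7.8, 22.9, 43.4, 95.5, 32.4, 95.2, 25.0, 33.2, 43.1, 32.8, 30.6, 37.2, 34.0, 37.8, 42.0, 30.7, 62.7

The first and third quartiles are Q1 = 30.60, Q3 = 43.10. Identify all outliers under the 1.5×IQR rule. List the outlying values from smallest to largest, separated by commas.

7.8, 62.7, 95.2, 95.5

IQR = Q3 − Q1 = 43.10 − 30.60 = 12.50.
Lower fence = Q1 − 1.5·IQR = 30.60 − 18.75 = 11.85.
Upper fence = Q3 + 1.5·IQR = 43.10 + 18.75 = 61.85.
7.8 < 11.85 → outlier.
62.7 > 61.85 → outlier.
95.2 > 61.85 → outlier.
95.5 > 61.85 → outlier.
All remaining values lie within [11.85, 61.85].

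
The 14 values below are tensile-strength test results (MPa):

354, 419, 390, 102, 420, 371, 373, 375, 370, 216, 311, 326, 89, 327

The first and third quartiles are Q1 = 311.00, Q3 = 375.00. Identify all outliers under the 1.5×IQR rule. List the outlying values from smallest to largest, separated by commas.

IQR = Q3 − Q1 = 375.00 − 311.00 = 64.00.
Lower fence = Q1 − 1.5·IQR = 311.00 − 96.00 = 215.00.
Upper fence = Q3 + 1.5·IQR = 375.00 + 96.00 = 471.00.
89 < 215.00 → outlier.
102 < 215.00 → outlier.
All remaining values lie within [215.00, 471.00].

89, 102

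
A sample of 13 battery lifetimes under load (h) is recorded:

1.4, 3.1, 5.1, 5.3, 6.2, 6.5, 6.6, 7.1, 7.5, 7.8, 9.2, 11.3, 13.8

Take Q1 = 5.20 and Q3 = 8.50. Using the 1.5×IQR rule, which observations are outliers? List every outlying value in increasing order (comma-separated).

13.8

IQR = Q3 − Q1 = 8.50 − 5.20 = 3.30.
Lower fence = Q1 − 1.5·IQR = 5.20 − 4.95 = 0.25.
Upper fence = Q3 + 1.5·IQR = 8.50 + 4.95 = 13.45.
13.8 > 13.45 → outlier.
All remaining values lie within [0.25, 13.45].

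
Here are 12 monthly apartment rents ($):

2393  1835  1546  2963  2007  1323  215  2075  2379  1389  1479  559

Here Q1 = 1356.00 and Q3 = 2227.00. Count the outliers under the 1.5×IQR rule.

0

IQR = 871.00; fences at 1356.00 − 1306.50 = 49.50 and 2227.00 + 1306.50 = 3533.50.
Every value lies within the cutoffs.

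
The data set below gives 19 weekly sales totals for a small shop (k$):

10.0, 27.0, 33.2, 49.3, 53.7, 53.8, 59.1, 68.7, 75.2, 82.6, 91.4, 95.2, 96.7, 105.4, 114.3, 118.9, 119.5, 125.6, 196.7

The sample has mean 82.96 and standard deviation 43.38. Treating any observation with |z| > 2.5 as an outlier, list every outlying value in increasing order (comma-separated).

Cutoffs at x̄ ± 2.5s: 82.96 ± 2.5·43.38 = [-25.49, 191.41].
196.7: z = 2.62, |z| > 2.5 → outlier.
Every other value lies within [-25.49, 191.41].

196.7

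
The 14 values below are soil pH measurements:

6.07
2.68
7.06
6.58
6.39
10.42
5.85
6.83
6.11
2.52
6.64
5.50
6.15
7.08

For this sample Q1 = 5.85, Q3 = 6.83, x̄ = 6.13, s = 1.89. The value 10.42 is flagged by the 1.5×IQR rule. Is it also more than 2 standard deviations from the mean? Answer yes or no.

z = (10.42 − 6.13) / 1.89 = 2.27.
|z| = 2.27 > 2.

yes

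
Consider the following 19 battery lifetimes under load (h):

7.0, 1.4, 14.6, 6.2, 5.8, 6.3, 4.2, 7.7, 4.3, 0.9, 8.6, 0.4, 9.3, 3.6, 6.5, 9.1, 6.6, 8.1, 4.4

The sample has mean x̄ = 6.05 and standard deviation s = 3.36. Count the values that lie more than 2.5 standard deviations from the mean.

1

Cutoffs: x̄ ± 2.5s = [-2.35, 14.45].
Outside the cutoffs: 14.6.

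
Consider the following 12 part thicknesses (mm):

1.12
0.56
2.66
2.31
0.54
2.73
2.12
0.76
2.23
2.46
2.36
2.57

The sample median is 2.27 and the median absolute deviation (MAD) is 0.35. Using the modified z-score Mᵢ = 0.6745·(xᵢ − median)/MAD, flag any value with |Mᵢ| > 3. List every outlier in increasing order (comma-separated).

0.54, 0.56

|Mᵢ| > 3 ⇔ |xᵢ − 2.27| > 3·0.35/0.6745 = 1.56.
So outliers lie outside [0.71, 3.83].
0.54: M = -3.33 → outlier.
0.56: M = -3.30 → outlier.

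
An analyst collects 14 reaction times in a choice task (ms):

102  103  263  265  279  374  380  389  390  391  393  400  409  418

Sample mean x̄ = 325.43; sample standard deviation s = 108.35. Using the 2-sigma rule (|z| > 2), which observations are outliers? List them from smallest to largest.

102, 103

Cutoffs at x̄ ± 2s: 325.43 ± 2·108.35 = [108.73, 542.13].
102: z = -2.06, |z| > 2 → outlier.
103: z = -2.05, |z| > 2 → outlier.
Every other value lies within [108.73, 542.13].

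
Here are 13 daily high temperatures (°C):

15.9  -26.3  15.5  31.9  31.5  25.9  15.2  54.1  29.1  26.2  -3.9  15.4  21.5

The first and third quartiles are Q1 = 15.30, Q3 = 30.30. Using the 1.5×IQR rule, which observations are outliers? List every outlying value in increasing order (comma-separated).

IQR = Q3 − Q1 = 30.30 − 15.30 = 15.00.
Lower fence = Q1 − 1.5·IQR = 15.30 − 22.50 = -7.20.
Upper fence = Q3 + 1.5·IQR = 30.30 + 22.50 = 52.80.
-26.3 < -7.20 → outlier.
54.1 > 52.80 → outlier.
All remaining values lie within [-7.20, 52.80].

-26.3, 54.1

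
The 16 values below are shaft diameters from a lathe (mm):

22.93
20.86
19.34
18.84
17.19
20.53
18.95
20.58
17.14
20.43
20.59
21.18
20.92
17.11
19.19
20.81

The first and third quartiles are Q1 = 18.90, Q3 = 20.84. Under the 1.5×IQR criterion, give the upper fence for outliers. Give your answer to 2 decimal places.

23.75

IQR = Q3 − Q1 = 20.84 − 18.90 = 1.94.
Lower fence = Q1 − 1.5·IQR = 18.90 − 2.91 = 15.99.
Upper fence = Q3 + 1.5·IQR = 20.84 + 2.91 = 23.75.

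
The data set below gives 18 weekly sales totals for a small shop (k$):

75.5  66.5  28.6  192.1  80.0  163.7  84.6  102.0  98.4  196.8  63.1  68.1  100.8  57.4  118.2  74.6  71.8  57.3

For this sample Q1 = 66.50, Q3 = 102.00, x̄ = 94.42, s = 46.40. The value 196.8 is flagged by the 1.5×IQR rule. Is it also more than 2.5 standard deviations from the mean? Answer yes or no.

z = (196.8 − 94.42) / 46.40 = 2.21.
|z| = 2.21 ≤ 2.5.

no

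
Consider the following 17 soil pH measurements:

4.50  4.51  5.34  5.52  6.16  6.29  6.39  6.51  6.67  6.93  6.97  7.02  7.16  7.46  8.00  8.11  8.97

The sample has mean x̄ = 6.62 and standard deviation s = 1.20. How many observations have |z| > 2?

0

Cutoffs: x̄ ± 2s = [4.22, 9.02].
Every value lies within the cutoffs.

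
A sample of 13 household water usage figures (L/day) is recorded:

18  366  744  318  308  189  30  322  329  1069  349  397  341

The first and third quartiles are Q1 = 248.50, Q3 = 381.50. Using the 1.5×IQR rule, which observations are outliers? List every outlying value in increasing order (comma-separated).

18, 30, 744, 1069

IQR = Q3 − Q1 = 381.50 − 248.50 = 133.00.
Lower fence = Q1 − 1.5·IQR = 248.50 − 199.50 = 49.00.
Upper fence = Q3 + 1.5·IQR = 381.50 + 199.50 = 581.00.
18 < 49.00 → outlier.
30 < 49.00 → outlier.
744 > 581.00 → outlier.
1069 > 581.00 → outlier.
All remaining values lie within [49.00, 581.00].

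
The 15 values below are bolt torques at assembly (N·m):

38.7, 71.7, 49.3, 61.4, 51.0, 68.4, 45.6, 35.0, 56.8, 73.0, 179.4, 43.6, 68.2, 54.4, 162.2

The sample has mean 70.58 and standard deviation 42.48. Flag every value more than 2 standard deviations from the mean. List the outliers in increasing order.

162.2, 179.4

Cutoffs at x̄ ± 2s: 70.58 ± 2·42.48 = [-14.38, 155.54].
162.2: z = 2.16, |z| > 2 → outlier.
179.4: z = 2.56, |z| > 2 → outlier.
Every other value lies within [-14.38, 155.54].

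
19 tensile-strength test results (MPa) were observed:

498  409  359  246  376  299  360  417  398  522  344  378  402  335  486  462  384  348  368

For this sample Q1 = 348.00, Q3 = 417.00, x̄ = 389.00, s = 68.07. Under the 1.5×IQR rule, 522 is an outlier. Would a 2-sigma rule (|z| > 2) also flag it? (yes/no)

no

z = (522 − 389.00) / 68.07 = 1.95.
|z| = 1.95 ≤ 2.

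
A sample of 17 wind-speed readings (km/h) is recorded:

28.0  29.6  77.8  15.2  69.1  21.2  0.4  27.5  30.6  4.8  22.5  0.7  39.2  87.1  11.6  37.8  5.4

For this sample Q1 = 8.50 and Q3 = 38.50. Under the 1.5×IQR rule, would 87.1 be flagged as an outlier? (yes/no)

IQR = Q3 − Q1 = 38.50 − 8.50 = 30.00.
Lower fence = Q1 − 1.5·IQR = 8.50 − 45.00 = -36.50.
Upper fence = Q3 + 1.5·IQR = 38.50 + 45.00 = 83.50.
87.1 lies above the upper fence.

yes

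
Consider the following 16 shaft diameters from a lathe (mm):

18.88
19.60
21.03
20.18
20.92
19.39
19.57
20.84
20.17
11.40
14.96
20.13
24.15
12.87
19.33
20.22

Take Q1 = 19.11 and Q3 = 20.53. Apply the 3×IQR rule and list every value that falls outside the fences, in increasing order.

IQR = Q3 − Q1 = 20.53 − 19.11 = 1.42.
Lower fence = Q1 − 3·IQR = 19.11 − 4.26 = 14.85.
Upper fence = Q3 + 3·IQR = 20.53 + 4.26 = 24.79.
11.40 < 14.85 → outlier.
12.87 < 14.85 → outlier.
All remaining values lie within [14.85, 24.79].

11.40, 12.87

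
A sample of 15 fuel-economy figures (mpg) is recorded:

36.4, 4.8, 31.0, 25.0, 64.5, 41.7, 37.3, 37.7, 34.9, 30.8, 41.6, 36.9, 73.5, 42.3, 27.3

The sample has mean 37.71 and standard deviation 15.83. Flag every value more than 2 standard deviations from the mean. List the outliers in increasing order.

Cutoffs at x̄ ± 2s: 37.71 ± 2·15.83 = [6.05, 69.37].
4.8: z = -2.08, |z| > 2 → outlier.
73.5: z = 2.26, |z| > 2 → outlier.
Every other value lies within [6.05, 69.37].

4.8, 73.5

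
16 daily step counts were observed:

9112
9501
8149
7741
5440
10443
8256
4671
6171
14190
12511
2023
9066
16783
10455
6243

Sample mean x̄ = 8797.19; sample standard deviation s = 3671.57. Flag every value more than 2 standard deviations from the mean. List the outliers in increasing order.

Cutoffs at x̄ ± 2s: 8797.19 ± 2·3671.57 = [1454.05, 16140.33].
16783: z = 2.18, |z| > 2 → outlier.
Every other value lies within [1454.05, 16140.33].

16783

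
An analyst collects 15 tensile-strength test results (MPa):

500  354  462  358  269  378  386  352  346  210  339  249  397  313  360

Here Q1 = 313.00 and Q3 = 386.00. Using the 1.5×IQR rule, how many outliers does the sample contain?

IQR = 73.00; fences at 313.00 − 109.50 = 203.50 and 386.00 + 109.50 = 495.50.
Outside the cutoffs: 500.

1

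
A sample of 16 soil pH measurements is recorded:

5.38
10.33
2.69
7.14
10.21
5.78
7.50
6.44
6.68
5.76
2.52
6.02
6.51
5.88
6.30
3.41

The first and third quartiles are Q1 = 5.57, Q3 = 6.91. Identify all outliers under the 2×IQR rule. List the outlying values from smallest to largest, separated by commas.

2.52, 2.69, 10.21, 10.33

IQR = Q3 − Q1 = 6.91 − 5.57 = 1.34.
Lower fence = Q1 − 2·IQR = 5.57 − 2.68 = 2.89.
Upper fence = Q3 + 2·IQR = 6.91 + 2.68 = 9.59.
2.52 < 2.89 → outlier.
2.69 < 2.89 → outlier.
10.21 > 9.59 → outlier.
10.33 > 9.59 → outlier.
All remaining values lie within [2.89, 9.59].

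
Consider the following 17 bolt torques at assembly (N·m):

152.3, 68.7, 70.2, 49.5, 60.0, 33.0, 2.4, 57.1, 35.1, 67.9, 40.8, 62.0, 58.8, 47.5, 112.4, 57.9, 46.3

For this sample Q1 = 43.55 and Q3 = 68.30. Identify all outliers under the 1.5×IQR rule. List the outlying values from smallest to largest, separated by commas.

2.4, 112.4, 152.3

IQR = Q3 − Q1 = 68.30 − 43.55 = 24.75.
Lower fence = Q1 − 1.5·IQR = 43.55 − 37.125 = 6.425.
Upper fence = Q3 + 1.5·IQR = 68.30 + 37.125 = 105.425.
2.4 < 6.425 → outlier.
112.4 > 105.425 → outlier.
152.3 > 105.425 → outlier.
All remaining values lie within [6.425, 105.425].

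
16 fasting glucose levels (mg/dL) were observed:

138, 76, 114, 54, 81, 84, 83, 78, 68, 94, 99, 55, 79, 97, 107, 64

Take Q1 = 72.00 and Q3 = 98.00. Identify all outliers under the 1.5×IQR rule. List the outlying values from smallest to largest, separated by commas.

IQR = Q3 − Q1 = 98.00 − 72.00 = 26.00.
Lower fence = Q1 − 1.5·IQR = 72.00 − 39.00 = 33.00.
Upper fence = Q3 + 1.5·IQR = 98.00 + 39.00 = 137.00.
138 > 137.00 → outlier.
All remaining values lie within [33.00, 137.00].

138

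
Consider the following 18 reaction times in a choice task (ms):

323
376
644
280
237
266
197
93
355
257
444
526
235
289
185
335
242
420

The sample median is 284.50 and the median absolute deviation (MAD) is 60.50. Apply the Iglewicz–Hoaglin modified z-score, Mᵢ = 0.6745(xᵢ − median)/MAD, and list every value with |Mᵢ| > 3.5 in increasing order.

644

|Mᵢ| > 3.5 ⇔ |xᵢ − 284.50| > 3.5·60.50/0.6745 = 313.94.
So outliers lie outside [-29.44, 598.44].
644: M = 4.01 → outlier.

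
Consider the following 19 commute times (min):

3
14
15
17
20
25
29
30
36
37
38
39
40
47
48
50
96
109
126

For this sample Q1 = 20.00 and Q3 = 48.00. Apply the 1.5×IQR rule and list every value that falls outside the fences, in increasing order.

96, 109, 126

IQR = Q3 − Q1 = 48.00 − 20.00 = 28.00.
Lower fence = Q1 − 1.5·IQR = 20.00 − 42.00 = -22.00.
Upper fence = Q3 + 1.5·IQR = 48.00 + 42.00 = 90.00.
96 > 90.00 → outlier.
109 > 90.00 → outlier.
126 > 90.00 → outlier.
All remaining values lie within [-22.00, 90.00].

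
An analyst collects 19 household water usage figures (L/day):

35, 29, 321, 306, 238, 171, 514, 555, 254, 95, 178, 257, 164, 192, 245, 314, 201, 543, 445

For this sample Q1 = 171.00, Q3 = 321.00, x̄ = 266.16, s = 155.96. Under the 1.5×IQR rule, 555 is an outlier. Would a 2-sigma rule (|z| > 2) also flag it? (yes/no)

no

z = (555 − 266.16) / 155.96 = 1.85.
|z| = 1.85 ≤ 2.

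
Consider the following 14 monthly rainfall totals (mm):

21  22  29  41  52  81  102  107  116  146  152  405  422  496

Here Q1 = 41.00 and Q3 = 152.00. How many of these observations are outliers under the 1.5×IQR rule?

3

IQR = 111.00; fences at 41.00 − 166.50 = -125.50 and 152.00 + 166.50 = 318.50.
Outside the cutoffs: 405, 422, 496.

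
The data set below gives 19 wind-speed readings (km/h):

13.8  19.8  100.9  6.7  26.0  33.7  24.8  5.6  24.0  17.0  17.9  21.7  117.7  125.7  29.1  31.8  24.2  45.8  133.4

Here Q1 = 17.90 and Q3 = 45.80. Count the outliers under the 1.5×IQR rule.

4

IQR = 27.90; fences at 17.90 − 41.85 = -23.95 and 45.80 + 41.85 = 87.65.
Outside the cutoffs: 100.9, 117.7, 125.7, 133.4.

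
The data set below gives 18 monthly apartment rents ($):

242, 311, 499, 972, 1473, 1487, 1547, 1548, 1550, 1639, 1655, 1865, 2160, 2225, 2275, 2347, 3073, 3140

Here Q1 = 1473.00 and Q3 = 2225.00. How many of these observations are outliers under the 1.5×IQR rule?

2

IQR = 752.00; fences at 1473.00 − 1128.00 = 345.00 and 2225.00 + 1128.00 = 3353.00.
Outside the cutoffs: 242, 311.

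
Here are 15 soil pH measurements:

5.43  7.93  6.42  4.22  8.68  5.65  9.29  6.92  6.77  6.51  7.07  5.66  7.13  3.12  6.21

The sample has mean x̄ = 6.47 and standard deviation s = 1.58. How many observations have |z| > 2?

Cutoffs: x̄ ± 2s = [3.31, 9.63].
Outside the cutoffs: 3.12.

1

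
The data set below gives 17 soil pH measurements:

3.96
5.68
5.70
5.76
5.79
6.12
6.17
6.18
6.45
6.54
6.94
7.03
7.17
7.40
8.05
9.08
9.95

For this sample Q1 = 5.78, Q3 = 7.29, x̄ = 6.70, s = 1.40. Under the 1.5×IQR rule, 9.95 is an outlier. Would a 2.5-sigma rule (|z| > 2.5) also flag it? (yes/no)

no

z = (9.95 − 6.70) / 1.40 = 2.32.
|z| = 2.32 ≤ 2.5.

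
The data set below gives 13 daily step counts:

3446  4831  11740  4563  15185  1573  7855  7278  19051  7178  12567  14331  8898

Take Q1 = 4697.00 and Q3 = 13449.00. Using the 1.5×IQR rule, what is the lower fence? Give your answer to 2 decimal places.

-8431.00

IQR = Q3 − Q1 = 13449.00 − 4697.00 = 8752.00.
Lower fence = Q1 − 1.5·IQR = 4697.00 − 13128.00 = -8431.00.
Upper fence = Q3 + 1.5·IQR = 13449.00 + 13128.00 = 26577.00.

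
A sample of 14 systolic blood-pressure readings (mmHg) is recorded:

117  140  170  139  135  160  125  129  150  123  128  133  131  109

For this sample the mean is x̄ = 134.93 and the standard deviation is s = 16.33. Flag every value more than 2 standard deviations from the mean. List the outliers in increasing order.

Cutoffs at x̄ ± 2s: 134.93 ± 2·16.33 = [102.27, 167.59].
170: z = 2.15, |z| > 2 → outlier.
Every other value lies within [102.27, 167.59].

170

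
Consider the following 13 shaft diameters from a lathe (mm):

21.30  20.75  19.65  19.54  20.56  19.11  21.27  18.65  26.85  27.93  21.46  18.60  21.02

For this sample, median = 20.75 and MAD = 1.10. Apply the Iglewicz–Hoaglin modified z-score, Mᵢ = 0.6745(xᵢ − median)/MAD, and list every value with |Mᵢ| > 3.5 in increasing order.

|Mᵢ| > 3.5 ⇔ |xᵢ − 20.75| > 3.5·1.10/0.6745 = 5.71.
So outliers lie outside [15.04, 26.46].
26.85: M = 3.74 → outlier.
27.93: M = 4.40 → outlier.

26.85, 27.93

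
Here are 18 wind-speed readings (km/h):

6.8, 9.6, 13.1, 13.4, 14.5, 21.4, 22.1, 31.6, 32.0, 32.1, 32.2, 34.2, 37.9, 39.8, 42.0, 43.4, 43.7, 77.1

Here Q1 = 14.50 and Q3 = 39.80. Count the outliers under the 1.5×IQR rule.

IQR = 25.30; fences at 14.50 − 37.95 = -23.45 and 39.80 + 37.95 = 77.75.
Every value lies within the cutoffs.

0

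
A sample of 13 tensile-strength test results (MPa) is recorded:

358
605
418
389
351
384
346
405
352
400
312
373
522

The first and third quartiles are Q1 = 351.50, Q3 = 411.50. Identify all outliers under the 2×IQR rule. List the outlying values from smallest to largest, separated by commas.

IQR = Q3 − Q1 = 411.50 − 351.50 = 60.00.
Lower fence = Q1 − 2·IQR = 351.50 − 120.00 = 231.50.
Upper fence = Q3 + 2·IQR = 411.50 + 120.00 = 531.50.
605 > 531.50 → outlier.
All remaining values lie within [231.50, 531.50].

605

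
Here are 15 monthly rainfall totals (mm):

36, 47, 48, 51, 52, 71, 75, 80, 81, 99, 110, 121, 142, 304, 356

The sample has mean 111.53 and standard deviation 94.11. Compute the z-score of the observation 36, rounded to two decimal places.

-0.80

z = (36 − 111.53) / 94.11 = -0.80.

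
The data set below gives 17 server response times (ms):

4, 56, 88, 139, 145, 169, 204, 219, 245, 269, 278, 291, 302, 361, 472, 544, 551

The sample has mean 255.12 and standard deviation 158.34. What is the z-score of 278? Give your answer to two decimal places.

0.14

z = (278 − 255.12) / 158.34 = 0.14.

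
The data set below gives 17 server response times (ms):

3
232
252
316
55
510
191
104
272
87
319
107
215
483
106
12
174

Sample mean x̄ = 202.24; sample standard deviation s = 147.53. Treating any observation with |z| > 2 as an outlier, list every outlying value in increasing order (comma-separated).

Cutoffs at x̄ ± 2s: 202.24 ± 2·147.53 = [-92.82, 497.30].
510: z = 2.09, |z| > 2 → outlier.
Every other value lies within [-92.82, 497.30].

510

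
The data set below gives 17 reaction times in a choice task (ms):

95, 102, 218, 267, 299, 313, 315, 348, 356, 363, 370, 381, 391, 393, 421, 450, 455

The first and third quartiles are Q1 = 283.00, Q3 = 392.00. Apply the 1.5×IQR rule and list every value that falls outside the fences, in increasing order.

IQR = Q3 − Q1 = 392.00 − 283.00 = 109.00.
Lower fence = Q1 − 1.5·IQR = 283.00 − 163.50 = 119.50.
Upper fence = Q3 + 1.5·IQR = 392.00 + 163.50 = 555.50.
95 < 119.50 → outlier.
102 < 119.50 → outlier.
All remaining values lie within [119.50, 555.50].

95, 102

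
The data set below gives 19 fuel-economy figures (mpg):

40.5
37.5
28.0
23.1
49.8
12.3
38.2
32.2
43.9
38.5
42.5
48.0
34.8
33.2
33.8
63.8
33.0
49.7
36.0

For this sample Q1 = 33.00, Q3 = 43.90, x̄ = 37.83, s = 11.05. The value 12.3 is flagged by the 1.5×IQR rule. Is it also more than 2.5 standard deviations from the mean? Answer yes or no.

no

z = (12.3 − 37.83) / 11.05 = -2.31.
|z| = 2.31 ≤ 2.5.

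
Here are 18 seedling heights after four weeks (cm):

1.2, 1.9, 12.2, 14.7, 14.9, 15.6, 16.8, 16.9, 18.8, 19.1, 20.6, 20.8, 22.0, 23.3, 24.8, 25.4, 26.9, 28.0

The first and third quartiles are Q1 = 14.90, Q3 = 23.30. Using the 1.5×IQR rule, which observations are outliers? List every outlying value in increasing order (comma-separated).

1.2, 1.9

IQR = Q3 − Q1 = 23.30 − 14.90 = 8.40.
Lower fence = Q1 − 1.5·IQR = 14.90 − 12.60 = 2.30.
Upper fence = Q3 + 1.5·IQR = 23.30 + 12.60 = 35.90.
1.2 < 2.30 → outlier.
1.9 < 2.30 → outlier.
All remaining values lie within [2.30, 35.90].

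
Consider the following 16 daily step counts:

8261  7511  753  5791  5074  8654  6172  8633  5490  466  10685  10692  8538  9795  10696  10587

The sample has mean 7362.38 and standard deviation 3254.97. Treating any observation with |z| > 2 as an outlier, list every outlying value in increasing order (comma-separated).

466, 753

Cutoffs at x̄ ± 2s: 7362.38 ± 2·3254.97 = [852.44, 13872.32].
466: z = -2.12, |z| > 2 → outlier.
753: z = -2.03, |z| > 2 → outlier.
Every other value lies within [852.44, 13872.32].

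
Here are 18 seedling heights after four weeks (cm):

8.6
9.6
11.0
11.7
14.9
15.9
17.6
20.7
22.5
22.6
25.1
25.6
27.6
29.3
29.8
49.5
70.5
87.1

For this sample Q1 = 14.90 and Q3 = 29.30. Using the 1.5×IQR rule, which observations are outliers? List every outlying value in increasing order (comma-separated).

IQR = Q3 − Q1 = 29.30 − 14.90 = 14.40.
Lower fence = Q1 − 1.5·IQR = 14.90 − 21.60 = -6.70.
Upper fence = Q3 + 1.5·IQR = 29.30 + 21.60 = 50.90.
70.5 > 50.90 → outlier.
87.1 > 50.90 → outlier.
All remaining values lie within [-6.70, 50.90].

70.5, 87.1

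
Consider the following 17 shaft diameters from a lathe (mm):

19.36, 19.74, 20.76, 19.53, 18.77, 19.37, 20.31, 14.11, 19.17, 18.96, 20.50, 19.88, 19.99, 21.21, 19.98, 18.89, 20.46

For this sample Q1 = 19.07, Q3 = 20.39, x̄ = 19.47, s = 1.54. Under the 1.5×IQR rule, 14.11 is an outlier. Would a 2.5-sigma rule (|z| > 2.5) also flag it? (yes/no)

yes

z = (14.11 − 19.47) / 1.54 = -3.48.
|z| = 3.48 > 2.5.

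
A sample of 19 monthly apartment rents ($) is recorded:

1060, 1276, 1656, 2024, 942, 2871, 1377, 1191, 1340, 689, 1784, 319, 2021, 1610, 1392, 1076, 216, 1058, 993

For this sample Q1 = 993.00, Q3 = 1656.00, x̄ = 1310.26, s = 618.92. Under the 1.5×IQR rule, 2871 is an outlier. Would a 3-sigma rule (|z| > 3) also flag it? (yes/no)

no

z = (2871 − 1310.26) / 618.92 = 2.52.
|z| = 2.52 ≤ 3.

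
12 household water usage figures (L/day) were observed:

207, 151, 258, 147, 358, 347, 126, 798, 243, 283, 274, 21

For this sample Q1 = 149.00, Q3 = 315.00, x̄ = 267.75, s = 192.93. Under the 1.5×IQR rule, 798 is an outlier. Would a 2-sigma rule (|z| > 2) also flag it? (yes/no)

yes

z = (798 − 267.75) / 192.93 = 2.75.
|z| = 2.75 > 2.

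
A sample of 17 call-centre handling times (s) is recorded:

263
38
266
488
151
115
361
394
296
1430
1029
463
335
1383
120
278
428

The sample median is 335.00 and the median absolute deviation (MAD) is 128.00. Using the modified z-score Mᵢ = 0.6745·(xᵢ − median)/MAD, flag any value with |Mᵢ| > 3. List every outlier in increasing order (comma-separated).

1029, 1383, 1430

|Mᵢ| > 3 ⇔ |xᵢ − 335.00| > 3·128.00/0.6745 = 569.31.
So outliers lie outside [-234.31, 904.31].
1029: M = 3.66 → outlier.
1383: M = 5.52 → outlier.
1430: M = 5.77 → outlier.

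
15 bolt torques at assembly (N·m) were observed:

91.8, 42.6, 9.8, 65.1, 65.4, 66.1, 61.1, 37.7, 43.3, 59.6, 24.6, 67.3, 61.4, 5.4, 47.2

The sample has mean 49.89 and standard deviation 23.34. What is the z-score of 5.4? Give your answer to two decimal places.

-1.91

z = (5.4 − 49.89) / 23.34 = -1.91.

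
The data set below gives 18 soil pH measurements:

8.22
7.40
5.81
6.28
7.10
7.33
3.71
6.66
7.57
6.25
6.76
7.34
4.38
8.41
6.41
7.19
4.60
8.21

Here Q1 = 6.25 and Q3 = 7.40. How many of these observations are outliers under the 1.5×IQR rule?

IQR = 1.15; fences at 6.25 − 1.725 = 4.525 and 7.40 + 1.725 = 9.125.
Outside the cutoffs: 3.71, 4.38.

2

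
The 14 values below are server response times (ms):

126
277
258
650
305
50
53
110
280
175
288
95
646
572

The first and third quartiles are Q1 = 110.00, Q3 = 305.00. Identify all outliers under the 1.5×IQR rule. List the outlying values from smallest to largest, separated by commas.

646, 650

IQR = Q3 − Q1 = 305.00 − 110.00 = 195.00.
Lower fence = Q1 − 1.5·IQR = 110.00 − 292.50 = -182.50.
Upper fence = Q3 + 1.5·IQR = 305.00 + 292.50 = 597.50.
646 > 597.50 → outlier.
650 > 597.50 → outlier.
All remaining values lie within [-182.50, 597.50].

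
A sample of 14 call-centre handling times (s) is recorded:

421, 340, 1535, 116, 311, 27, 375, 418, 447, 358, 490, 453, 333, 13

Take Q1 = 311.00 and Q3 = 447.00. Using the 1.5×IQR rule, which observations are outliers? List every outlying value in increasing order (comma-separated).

13, 27, 1535

IQR = Q3 − Q1 = 447.00 − 311.00 = 136.00.
Lower fence = Q1 − 1.5·IQR = 311.00 − 204.00 = 107.00.
Upper fence = Q3 + 1.5·IQR = 447.00 + 204.00 = 651.00.
13 < 107.00 → outlier.
27 < 107.00 → outlier.
1535 > 651.00 → outlier.
All remaining values lie within [107.00, 651.00].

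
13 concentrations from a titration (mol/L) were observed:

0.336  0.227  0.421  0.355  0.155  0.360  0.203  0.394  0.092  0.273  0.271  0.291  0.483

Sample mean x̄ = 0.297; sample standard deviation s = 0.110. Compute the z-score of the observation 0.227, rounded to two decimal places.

z = (0.227 − 0.297) / 0.110 = -0.64.

-0.64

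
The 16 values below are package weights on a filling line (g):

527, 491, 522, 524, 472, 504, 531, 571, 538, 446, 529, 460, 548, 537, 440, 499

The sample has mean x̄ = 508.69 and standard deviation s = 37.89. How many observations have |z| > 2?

0

Cutoffs: x̄ ± 2s = [432.91, 584.47].
Every value lies within the cutoffs.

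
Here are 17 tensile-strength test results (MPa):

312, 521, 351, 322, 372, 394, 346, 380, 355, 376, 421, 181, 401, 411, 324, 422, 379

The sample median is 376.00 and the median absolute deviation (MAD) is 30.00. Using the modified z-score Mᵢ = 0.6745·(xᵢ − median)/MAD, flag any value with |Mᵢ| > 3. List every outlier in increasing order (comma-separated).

181, 521

|Mᵢ| > 3 ⇔ |xᵢ − 376.00| > 3·30.00/0.6745 = 133.43.
So outliers lie outside [242.57, 509.43].
181: M = -4.38 → outlier.
521: M = 3.26 → outlier.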